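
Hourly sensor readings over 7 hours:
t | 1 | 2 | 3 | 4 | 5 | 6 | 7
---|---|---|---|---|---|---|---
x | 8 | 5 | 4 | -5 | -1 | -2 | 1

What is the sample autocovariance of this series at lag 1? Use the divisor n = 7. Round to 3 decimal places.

5.933

Mean x̄ = (8 + 5 + 4 − 5 − 1 − 2 + 1)/7 = 1.4286
Σ_{t=1}^{6}(x_t−x̄)(x_{t+1}−x̄) = 41.5306
γ_1 = 41.5306 / 7 = 5.933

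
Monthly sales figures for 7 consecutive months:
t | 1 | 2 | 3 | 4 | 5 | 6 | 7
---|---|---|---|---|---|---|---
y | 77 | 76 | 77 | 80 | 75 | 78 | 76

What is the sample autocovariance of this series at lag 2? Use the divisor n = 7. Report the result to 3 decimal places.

0.286

Mean ȳ = (77 + 76 + 77 + 80 + 75 + 78 + 76)/7 = 77.0000
Deviations: 0.0000, -1.0000, 0.0000, 3.0000, -2.0000, 1.0000, -1.0000
Σ_{t=1}^{5}(y_t−ȳ)(y_{t+2}−ȳ) = 2.0000
γ_2 = 2.0000 / 7 = 0.286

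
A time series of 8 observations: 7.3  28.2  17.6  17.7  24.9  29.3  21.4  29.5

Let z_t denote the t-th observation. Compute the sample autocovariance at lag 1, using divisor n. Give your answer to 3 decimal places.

-12.449

Mean z̄ = (7.3 + 28.2 + 17.6 + 17.7 + 24.9 + 29.3 + 21.4 + 29.5)/8 = 21.9875
Σ_{t=1}^{7}(z_t−z̄)(z_{t+1}−z̄) = -99.5914
γ_1 = -99.5914 / 8 = -12.449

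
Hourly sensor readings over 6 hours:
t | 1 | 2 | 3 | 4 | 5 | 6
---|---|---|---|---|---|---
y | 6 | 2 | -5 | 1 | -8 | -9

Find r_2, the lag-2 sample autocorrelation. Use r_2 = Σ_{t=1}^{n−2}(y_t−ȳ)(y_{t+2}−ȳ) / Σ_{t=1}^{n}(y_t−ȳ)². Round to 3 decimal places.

-0.082

Mean ȳ = (6 + 2 − 5 + 1 − 8 − 9)/6 = -2.1667
Deviations from mean: 8.1667, 4.1667, -2.8333, 3.1667, -5.8333, -6.8333
Numerator Σ_{t=1}^{4}(y_t−ȳ)(y_{t+2}−ȳ) = -15.0556
Denominator Σ(y_t−ȳ)² = 182.8333
r_2 = -15.0556 / 182.8333 = -0.082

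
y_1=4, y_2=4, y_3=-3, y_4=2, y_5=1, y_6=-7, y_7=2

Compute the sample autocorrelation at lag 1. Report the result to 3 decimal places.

Mean ȳ = (4 + 4 − 3 + 2 + 1 − 7 + 2)/7 = 0.4286
Σ(y_t−ȳ)(y_{t+1}−ȳ) = (12.7551) + (-12.2449) + (-5.3878) + (0.8980) + (-4.2449) + (-11.6735) = -19.8980
Denominator Σ(y_t−ȳ)² = 97.7143
r_1 = -19.8980 / 97.7143 = -0.204

-0.204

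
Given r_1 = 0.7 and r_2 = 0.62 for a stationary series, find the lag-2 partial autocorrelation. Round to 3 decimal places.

φ_{22} = (r_2 − r_1²) / (1 − r_1²)
r_1² = (0.7)² = 0.49
Numerator = 0.62 − 0.4900 = 0.1300; denominator = 1 − 0.4900 = 0.5100
φ_{22} = 0.1300 / 0.5100 = 0.255

0.255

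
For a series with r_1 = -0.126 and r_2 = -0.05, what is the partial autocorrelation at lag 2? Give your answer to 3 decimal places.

φ_{22} = (r_2 − r_1²) / (1 − r_1²)
r_1² = (-0.126)² = 0.015876
Numerator = -0.05 − 0.0159 = -0.0659; denominator = 1 − 0.0159 = 0.9841
φ_{22} = -0.0659 / 0.9841 = -0.067

-0.067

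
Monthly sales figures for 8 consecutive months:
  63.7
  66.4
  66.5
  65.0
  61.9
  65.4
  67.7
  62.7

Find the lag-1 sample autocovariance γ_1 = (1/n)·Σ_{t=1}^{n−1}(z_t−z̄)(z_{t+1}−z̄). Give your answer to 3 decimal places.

Mean z̄ = (63.7 + 66.4 + 66.5 + 65.0 + 61.9 + 65.4 + 67.7 + 62.7)/8 = 64.9125
Deviations: -1.2125, 1.4875, 1.5875, 0.0875, -3.0125, 0.4875, 2.7875, -2.2125
Σ_{t=1}^{7}(z_t−z̄)(z_{t+1}−z̄) = -5.8439
γ_1 = -5.8439 / 8 = -0.730

-0.730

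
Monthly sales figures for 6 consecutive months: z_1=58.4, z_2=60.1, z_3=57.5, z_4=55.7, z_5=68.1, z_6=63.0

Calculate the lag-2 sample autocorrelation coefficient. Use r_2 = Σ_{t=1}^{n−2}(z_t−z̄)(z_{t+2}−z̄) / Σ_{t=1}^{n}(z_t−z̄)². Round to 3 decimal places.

Mean z̄ = (58.4 + 60.1 + 57.5 + 55.7 + 68.1 + 63.0)/6 = 60.4667
Numerator Σ_{t=1}^{4}(z_t−z̄)(z_{t+2}−z̄) = -26.8422
Denominator Σ(z_t−z̄)² = 100.6133
r_2 = -26.8422 / 100.6133 = -0.267

-0.267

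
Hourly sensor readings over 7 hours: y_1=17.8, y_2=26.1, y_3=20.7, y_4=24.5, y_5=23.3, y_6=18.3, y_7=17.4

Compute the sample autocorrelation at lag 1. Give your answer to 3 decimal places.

-0.116

Mean ȳ = (17.8 + 26.1 + 20.7 + 24.5 + 23.3 + 18.3 + 17.4)/7 = 21.1571
Deviations from mean: -3.3571, 4.9429, -0.4571, 3.3429, 2.1429, -2.8571, -3.7571
Σ(y_t−ȳ)(y_{t+1}−ȳ) = (-16.5939) + (-2.2596) + (-1.5282) + (7.1633) + (-6.1224) + (10.7347) = -8.6061
Denominator Σ(y_t−ȳ)² = 73.9571
r_1 = -8.6061 / 73.9571 = -0.116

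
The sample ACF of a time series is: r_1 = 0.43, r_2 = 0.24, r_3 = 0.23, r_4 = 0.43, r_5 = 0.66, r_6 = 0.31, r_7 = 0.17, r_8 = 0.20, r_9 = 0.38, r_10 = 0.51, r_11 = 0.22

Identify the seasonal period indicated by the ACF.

5

The largest autocorrelation is r_5 = 0.66, with a weaker echo at lag 10 (0.51); the remaining lags stay at or below 0.43. The elevated value at lag 1 (0.43), dropping to 0.24 at lag 2, reflects decaying short-term dependence rather than seasonality.
The dominant spike at lag 5 indicates a seasonal period of 5.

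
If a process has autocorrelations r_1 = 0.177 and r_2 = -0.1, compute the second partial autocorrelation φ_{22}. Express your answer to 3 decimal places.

φ_{22} = (r_2 − r_1²) / (1 − r_1²)
r_1² = (0.177)² = 0.031329
Numerator = -0.1 − 0.0313 = -0.1313; denominator = 1 − 0.0313 = 0.9687
φ_{22} = -0.1313 / 0.9687 = -0.136

-0.136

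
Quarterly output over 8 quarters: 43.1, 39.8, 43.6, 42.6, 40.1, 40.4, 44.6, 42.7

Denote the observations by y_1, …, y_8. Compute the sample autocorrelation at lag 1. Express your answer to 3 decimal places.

Mean ȳ = (43.1 + 39.8 + 43.6 + 42.6 + 40.1 + 40.4 + 44.6 + 42.7)/8 = 42.1125
Deviations from mean: 0.9875, -2.3125, 1.4875, 0.4875, -2.0125, -1.7125, 2.4875, 0.5875
Numerator Σ_{t=1}^{7}(y_t−ȳ)(y_{t+1}−ȳ) = -5.3314
Denominator Σ(y_t−ȳ)² = 22.2888
r_1 = -5.3314 / 22.2888 = -0.239

-0.239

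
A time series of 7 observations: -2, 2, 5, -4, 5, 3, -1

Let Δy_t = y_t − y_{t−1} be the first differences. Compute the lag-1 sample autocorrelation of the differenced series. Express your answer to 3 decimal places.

-0.513

First differences Δy: 4, 3, -9, 9, -2, -4
Mean of differences = 0.1667
Numerator Σ(Δy_t−Δȳ)(Δy_{t+1}−Δȳ) = -106.1944
Denominator Σ(Δy_t−Δȳ)² = 206.8333
r_1(Δy) = -106.1944 / 206.8333 = -0.513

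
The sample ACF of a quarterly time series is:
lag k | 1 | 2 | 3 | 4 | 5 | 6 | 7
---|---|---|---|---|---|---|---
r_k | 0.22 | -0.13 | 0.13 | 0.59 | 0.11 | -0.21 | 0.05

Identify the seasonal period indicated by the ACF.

The largest autocorrelation is r_4 = 0.59; the remaining lags stay at or below 0.22.
The dominant spike at lag 4 indicates a seasonal period of 4.

4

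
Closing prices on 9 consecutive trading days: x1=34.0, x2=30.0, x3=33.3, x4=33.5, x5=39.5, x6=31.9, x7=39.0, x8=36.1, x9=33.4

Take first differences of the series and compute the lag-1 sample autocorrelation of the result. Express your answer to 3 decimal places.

-0.660

First differences Δx: -4.0, 3.3, 0.2, 6.0, -7.6, 7.1, -2.9, -2.7
Mean of differences = -0.0750
Numerator Σ(Δx_t−Δx̄)(Δx_{t+1}−Δx̄) = -123.2081
Denominator Σ(Δx_t−Δx̄)² = 186.7550
r_1(Δx) = -123.2081 / 186.7550 = -0.660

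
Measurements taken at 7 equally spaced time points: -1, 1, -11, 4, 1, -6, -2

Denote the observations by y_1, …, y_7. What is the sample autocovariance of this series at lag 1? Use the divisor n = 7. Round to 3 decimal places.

Mean ȳ = (-1 + 1 − 11 + 4 + 1 − 6 − 2)/7 = -2.0000
Deviations: 1.0000, 3.0000, -9.0000, 6.0000, 3.0000, -4.0000, 0.0000
Σ_{t=1}^{6}(y_t−ȳ)(y_{t+1}−ȳ) = -72.0000
γ_1 = -72.0000 / 7 = -10.286

-10.286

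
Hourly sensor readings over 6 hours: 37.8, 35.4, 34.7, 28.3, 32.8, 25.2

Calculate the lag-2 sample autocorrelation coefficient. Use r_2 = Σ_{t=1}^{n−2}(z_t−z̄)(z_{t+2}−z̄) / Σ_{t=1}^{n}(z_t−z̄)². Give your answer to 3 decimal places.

Mean z̄ = (37.8 + 35.4 + 34.7 + 28.3 + 32.8 + 25.2)/6 = 32.3667
Deviations from mean: 5.4333, 3.0333, 2.3333, -4.0667, 0.4333, -7.1667
Numerator Σ_{t=1}^{4}(z_t−z̄)(z_{t+2}−z̄) = 30.4978
Denominator Σ(z_t−z̄)² = 112.2533
r_2 = 30.4978 / 112.2533 = 0.272

0.272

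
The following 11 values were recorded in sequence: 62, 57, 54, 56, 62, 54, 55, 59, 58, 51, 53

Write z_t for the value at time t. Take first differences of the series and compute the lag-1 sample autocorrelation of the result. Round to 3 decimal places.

First differences Δz: -5, -3, 2, 6, -8, 1, 4, -1, -7, 2
Mean of differences = -0.9000
Numerator Σ(Δz_t−Δz̄)(Δz_{t+1}−Δz̄) = -48.2100
Denominator Σ(Δz_t−Δz̄)² = 200.9000
r_1(Δz) = -48.2100 / 200.9000 = -0.240

-0.240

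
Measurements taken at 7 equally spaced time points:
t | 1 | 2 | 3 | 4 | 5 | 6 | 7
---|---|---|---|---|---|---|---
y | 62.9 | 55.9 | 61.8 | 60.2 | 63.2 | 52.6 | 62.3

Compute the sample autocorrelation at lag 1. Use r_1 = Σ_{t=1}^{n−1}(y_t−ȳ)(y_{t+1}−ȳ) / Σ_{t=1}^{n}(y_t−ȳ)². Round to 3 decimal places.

-0.608

Mean ȳ = (62.9 + 55.9 + 61.8 + 60.2 + 63.2 + 52.6 + 62.3)/7 = 59.8429
Deviations from mean: 3.0571, -3.9429, 1.9571, 0.3571, 3.3571, -7.2429, 2.4571
Numerator Σ_{t=1}^{6}(y_t−ȳ)(y_{t+1}−ȳ) = -59.9847
Denominator Σ(y_t−ȳ)² = 98.6171
r_1 = -59.9847 / 98.6171 = -0.608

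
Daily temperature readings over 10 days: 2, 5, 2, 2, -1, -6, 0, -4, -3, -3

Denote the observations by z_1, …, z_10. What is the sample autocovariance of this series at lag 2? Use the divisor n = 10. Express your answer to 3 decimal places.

Mean z̄ = (2 + 5 + 2 + 2 − 1 − 6 + 0 − 4 − 3 − 3)/10 = -0.6000
Σ_{t=1}^{8}(z_t−z̄)(z_{t+2}−z̄) = 31.0800
γ_2 = 31.0800 / 10 = 3.108

3.108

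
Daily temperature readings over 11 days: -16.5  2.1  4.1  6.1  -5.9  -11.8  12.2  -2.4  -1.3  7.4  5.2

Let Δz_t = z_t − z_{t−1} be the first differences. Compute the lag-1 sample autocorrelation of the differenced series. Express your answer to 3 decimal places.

First differences Δz: 18.6, 2.0, 2.0, -12.0, -5.9, 24.0, -14.6, 1.1, 8.7, -2.2
Mean of differences = 2.1700
Numerator Σ(Δz_t−Δz̄)(Δz_{t+1}−Δz̄) = -445.8399
Denominator Σ(Δz_t−Δz̄)² = 1356.5810
r_1(Δz) = -445.8399 / 1356.5810 = -0.329

-0.329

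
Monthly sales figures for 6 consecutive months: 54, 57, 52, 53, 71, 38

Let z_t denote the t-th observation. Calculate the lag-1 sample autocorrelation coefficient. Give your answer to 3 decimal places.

Mean z̄ = (54 + 57 + 52 + 53 + 71 + 38)/6 = 54.1667
Deviations from mean: -0.1667, 2.8333, -2.1667, -1.1667, 16.8333, -16.1667
Σ(z_t−z̄)(z_{t+1}−z̄) = (-0.4722) + (-6.1389) + (2.5278) + (-19.6389) + (-272.1389) = -295.8611
Denominator Σ(z_t−z̄)² = 558.8333
r_1 = -295.8611 / 558.8333 = -0.529

-0.529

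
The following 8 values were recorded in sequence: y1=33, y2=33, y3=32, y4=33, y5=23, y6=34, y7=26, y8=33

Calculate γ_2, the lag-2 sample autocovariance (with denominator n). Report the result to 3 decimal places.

Mean ȳ = (33 + 33 + 32 + 33 + 23 + 34 + 26 + 33)/8 = 30.8750
Deviations: 2.1250, 2.1250, 1.1250, 2.1250, -7.8750, 3.1250, -4.8750, 2.1250
Σ_{t=1}^{6}(y_t−ȳ)(y_{t+2}−ȳ) = 49.7188
γ_2 = 49.7188 / 8 = 6.215

6.215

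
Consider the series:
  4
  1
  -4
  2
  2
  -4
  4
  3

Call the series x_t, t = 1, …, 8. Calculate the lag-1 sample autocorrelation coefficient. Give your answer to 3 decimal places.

Mean x̄ = (4 + 1 − 4 + 2 + 2 − 4 + 4 + 3)/8 = 1.0000
Deviations from mean: 3.0000, 0.0000, -5.0000, 1.0000, 1.0000, -5.0000, 3.0000, 2.0000
Σ(x_t−x̄)(x_{t+1}−x̄) = (0.0000) + (0.0000) + (-5.0000) + (1.0000) + (-5.0000) + (-15.0000) + (6.0000) = -18.0000
Denominator Σ(x_t−x̄)² = 74.0000
r_1 = -18.0000 / 74.0000 = -0.243

-0.243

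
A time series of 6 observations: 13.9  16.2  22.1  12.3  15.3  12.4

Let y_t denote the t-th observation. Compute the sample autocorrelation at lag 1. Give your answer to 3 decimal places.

Mean ȳ = (13.9 + 16.2 + 22.1 + 12.3 + 15.3 + 12.4)/6 = 15.3667
Deviations from mean: -1.4667, 0.8333, 6.7333, -3.0667, -0.0667, -2.9667
Numerator Σ_{t=1}^{5}(y_t−ȳ)(y_{t+1}−ȳ) = -15.8578
Denominator Σ(y_t−ȳ)² = 66.3933
r_1 = -15.8578 / 66.3933 = -0.239

-0.239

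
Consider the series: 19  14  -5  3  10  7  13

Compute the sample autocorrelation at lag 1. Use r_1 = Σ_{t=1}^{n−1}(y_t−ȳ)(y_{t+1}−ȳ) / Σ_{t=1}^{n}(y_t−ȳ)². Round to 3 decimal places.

0.115

Mean ȳ = (19 + 14 − 5 + 3 + 10 + 7 + 13)/7 = 8.7143
Deviations from mean: 10.2857, 5.2857, -13.7143, -5.7143, 1.2857, -1.7143, 4.2857
Σ(y_t−ȳ)(y_{t+1}−ȳ) = (54.3673) + (-72.4898) + (78.3673) + (-7.3469) + (-2.2041) + (-7.3469) = 43.3469
Denominator Σ(y_t−ȳ)² = 377.4286
r_1 = 43.3469 / 377.4286 = 0.115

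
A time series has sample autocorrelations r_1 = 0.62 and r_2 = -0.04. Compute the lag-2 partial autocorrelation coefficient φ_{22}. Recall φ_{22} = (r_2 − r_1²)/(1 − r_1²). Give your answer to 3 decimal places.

-0.689

φ_{22} = (r_2 − r_1²) / (1 − r_1²)
r_1² = (0.62)² = 0.3844
Numerator = -0.04 − 0.3844 = -0.4244; denominator = 1 − 0.3844 = 0.6156
φ_{22} = -0.4244 / 0.6156 = -0.689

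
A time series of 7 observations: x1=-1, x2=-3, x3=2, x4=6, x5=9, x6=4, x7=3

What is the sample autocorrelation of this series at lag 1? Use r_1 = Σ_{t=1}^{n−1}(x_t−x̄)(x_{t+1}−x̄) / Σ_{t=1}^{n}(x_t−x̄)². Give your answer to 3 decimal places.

Mean x̄ = (-1 − 3 + 2 + 6 + 9 + 4 + 3)/7 = 2.8571
Deviations from mean: -3.8571, -5.8571, -0.8571, 3.1429, 6.1429, 1.1429, 0.1429
Σ(x_t−x̄)(x_{t+1}−x̄) = (22.5918) + (5.0204) + (-2.6939) + (19.3061) + (7.0204) + (0.1633) = 51.4082
Denominator Σ(x_t−x̄)² = 98.8571
r_1 = 51.4082 / 98.8571 = 0.520

0.520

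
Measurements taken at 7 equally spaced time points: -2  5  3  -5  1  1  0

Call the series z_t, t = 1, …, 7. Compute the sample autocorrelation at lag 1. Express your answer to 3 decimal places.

Mean z̄ = (-2 + 5 + 3 − 5 + 1 + 1 + 0)/7 = 0.4286
Deviations from mean: -2.4286, 4.5714, 2.5714, -5.4286, 0.5714, 0.5714, -0.4286
Numerator Σ_{t=1}^{6}(z_t−z̄)(z_{t+1}−z̄) = -16.3265
Denominator Σ(z_t−z̄)² = 63.7143
r_1 = -16.3265 / 63.7143 = -0.256

-0.256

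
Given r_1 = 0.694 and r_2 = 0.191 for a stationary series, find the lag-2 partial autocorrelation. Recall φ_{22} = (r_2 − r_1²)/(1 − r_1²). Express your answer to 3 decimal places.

-0.561

φ_{22} = (r_2 − r_1²) / (1 − r_1²)
r_1² = (0.694)² = 0.481636
Numerator = 0.191 − 0.4816 = -0.2906; denominator = 1 − 0.4816 = 0.5184
φ_{22} = -0.2906 / 0.5184 = -0.561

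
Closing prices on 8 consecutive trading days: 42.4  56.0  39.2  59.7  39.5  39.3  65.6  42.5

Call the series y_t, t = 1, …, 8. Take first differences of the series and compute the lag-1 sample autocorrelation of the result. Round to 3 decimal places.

First differences Δy: 13.6, -16.8, 20.5, -20.2, -0.2, 26.3, -23.1
Mean of differences = 0.0143
Numerator Σ(Δy_t−Δȳ)(Δy_{t+1}−Δȳ) = -1595.8673
Denominator Σ(Δy_t−Δȳ)² = 2520.8286
r_1(Δy) = -1595.8673 / 2520.8286 = -0.633

-0.633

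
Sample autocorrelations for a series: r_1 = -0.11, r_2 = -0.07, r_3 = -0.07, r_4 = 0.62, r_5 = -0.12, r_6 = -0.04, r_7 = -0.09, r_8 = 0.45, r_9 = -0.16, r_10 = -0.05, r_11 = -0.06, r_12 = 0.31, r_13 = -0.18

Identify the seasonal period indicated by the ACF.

The largest autocorrelation is r_4 = 0.62, with weaker echoes at lags 8 (0.45) and 12 (0.31); the remaining lags stay at or below -0.04.
The dominant spike at lag 4 indicates a seasonal period of 4.

4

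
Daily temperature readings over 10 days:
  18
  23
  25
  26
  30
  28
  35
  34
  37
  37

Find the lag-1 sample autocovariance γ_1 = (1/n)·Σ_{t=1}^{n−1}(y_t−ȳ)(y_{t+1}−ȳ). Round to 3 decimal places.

Mean ȳ = (18 + 23 + 25 + 26 + 30 + 28 + 35 + 34 + 37 + 37)/10 = 29.3000
Σ_{t=1}^{9}(y_t−ȳ)(y_{t+1}−ȳ) = 224.1100
γ_1 = 224.1100 / 10 = 22.411

22.411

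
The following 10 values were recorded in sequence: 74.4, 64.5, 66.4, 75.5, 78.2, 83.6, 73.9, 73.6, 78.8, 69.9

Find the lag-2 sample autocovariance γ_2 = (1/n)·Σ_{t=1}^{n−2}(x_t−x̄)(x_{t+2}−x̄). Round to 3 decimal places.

-3.707

Mean x̄ = (74.4 + 64.5 + 66.4 + 75.5 + 78.2 + 83.6 + 73.9 + 73.6 + 78.8 + 69.9)/10 = 73.8800
Σ_{t=1}^{8}(x_t−x̄)(x_{t+2}−x̄) = -37.0748
γ_2 = -37.0748 / 10 = -3.707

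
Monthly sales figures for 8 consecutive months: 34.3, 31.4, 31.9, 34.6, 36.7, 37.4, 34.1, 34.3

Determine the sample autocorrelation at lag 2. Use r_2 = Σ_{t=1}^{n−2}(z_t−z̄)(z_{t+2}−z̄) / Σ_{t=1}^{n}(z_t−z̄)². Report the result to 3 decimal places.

Mean z̄ = (34.3 + 31.4 + 31.9 + 34.6 + 36.7 + 37.4 + 34.1 + 34.3)/8 = 34.3375
Σ(z_t−z̄)(z_{t+2}−z̄) = (0.0914) + (-0.7711) + (-5.7586) + (0.8039) + (-0.5611) + (-0.1148) = -6.3103
Denominator Σ(z_t−z̄)² = 29.6588
r_2 = -6.3103 / 29.6588 = -0.213

-0.213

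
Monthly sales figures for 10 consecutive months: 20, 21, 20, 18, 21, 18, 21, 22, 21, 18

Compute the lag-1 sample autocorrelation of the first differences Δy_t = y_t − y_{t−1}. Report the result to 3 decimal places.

-0.414

First differences Δy: 1, -1, -2, 3, -3, 3, 1, -1, -3
Mean of differences = -0.2222
Numerator Σ(Δy_t−Δȳ)(Δy_{t+1}−Δȳ) = -18.0494
Denominator Σ(Δy_t−Δȳ)² = 43.5556
r_1(Δy) = -18.0494 / 43.5556 = -0.414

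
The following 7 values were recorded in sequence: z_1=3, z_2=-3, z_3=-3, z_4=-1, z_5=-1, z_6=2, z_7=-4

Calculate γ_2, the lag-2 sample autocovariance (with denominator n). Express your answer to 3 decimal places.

Mean z̄ = (3 − 3 − 3 − 1 − 1 + 2 − 4)/7 = -1.0000
Deviations: 4.0000, -2.0000, -2.0000, 0.0000, 0.0000, 3.0000, -3.0000
Σ_{t=1}^{5}(z_t−z̄)(z_{t+2}−z̄) = -8.0000
γ_2 = -8.0000 / 7 = -1.143

-1.143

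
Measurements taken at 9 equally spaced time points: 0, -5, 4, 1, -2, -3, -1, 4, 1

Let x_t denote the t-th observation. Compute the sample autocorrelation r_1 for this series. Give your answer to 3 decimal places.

Mean x̄ = (0 − 5 + 4 + 1 − 2 − 3 − 1 + 4 + 1)/9 = -0.1111
Numerator Σ_{t=1}^{8}(x_t−x̄)(x_{t+1}−x̄) = -9.2346
Denominator Σ(x_t−x̄)² = 72.8889
r_1 = -9.2346 / 72.8889 = -0.127

-0.127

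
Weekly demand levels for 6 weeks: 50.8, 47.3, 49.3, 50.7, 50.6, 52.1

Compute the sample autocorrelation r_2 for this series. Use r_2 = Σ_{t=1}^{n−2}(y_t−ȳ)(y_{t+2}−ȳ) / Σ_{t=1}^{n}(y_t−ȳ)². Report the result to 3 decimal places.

-0.106

Mean ȳ = (50.8 + 47.3 + 49.3 + 50.7 + 50.6 + 52.1)/6 = 50.1333
Deviations from mean: 0.6667, -2.8333, -0.8333, 0.5667, 0.4667, 1.9667
Numerator Σ_{t=1}^{4}(y_t−ȳ)(y_{t+2}−ȳ) = -1.4356
Denominator Σ(y_t−ȳ)² = 13.5733
r_2 = -1.4356 / 13.5733 = -0.106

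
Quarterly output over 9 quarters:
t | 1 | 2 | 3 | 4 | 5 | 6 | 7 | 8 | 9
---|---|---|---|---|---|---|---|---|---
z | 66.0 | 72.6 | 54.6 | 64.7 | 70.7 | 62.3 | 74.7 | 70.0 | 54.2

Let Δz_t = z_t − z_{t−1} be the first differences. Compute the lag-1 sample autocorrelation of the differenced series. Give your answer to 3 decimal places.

-0.391

First differences Δz: 6.6, -18.0, 10.1, 6.0, -8.4, 12.4, -4.7, -15.8
Mean of differences = -1.4750
Numerator Σ(Δz_t−Δz̄)(Δz_{t+1}−Δz̄) = -384.5906
Denominator Σ(Δz_t−Δz̄)² = 984.2150
r_1(Δz) = -384.5906 / 984.2150 = -0.391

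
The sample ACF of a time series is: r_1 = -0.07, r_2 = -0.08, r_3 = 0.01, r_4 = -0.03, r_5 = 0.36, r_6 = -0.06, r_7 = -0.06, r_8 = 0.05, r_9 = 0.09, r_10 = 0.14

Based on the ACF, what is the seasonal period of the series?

5

The largest autocorrelation is r_5 = 0.36; the remaining lags stay at or below 0.14.
The dominant spike at lag 5 indicates a seasonal period of 5.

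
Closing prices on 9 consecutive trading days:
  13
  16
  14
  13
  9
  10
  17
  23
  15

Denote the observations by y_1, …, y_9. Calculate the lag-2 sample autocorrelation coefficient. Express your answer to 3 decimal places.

-0.318

Mean ȳ = (13 + 16 + 14 + 13 + 9 + 10 + 17 + 23 + 15)/9 = 14.4444
Σ(y_t−ȳ)(y_{t+2}−ȳ) = (0.6420) + (-2.2469) + (2.4198) + (6.4198) + (-13.9136) + (-38.0247) + (1.4198) = -43.2840
Denominator Σ(y_t−ȳ)² = 136.2222
r_2 = -43.2840 / 136.2222 = -0.318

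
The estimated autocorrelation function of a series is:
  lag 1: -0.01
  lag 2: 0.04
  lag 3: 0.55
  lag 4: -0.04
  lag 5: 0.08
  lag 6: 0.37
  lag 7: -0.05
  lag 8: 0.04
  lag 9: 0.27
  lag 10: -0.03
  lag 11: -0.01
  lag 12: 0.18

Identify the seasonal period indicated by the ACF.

3

The largest autocorrelation is r_3 = 0.55, with weaker echoes at lags 6 (0.37), 9 (0.27) and 12 (0.18); the remaining lags stay at or below 0.08.
The dominant spike at lag 3 indicates a seasonal period of 3.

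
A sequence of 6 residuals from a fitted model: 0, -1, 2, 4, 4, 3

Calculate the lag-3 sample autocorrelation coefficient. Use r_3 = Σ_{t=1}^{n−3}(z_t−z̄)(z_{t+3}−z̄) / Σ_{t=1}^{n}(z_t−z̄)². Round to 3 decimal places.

Mean z̄ = (0 − 1 + 2 + 4 + 4 + 3)/6 = 2.0000
Deviations from mean: -2.0000, -3.0000, 0.0000, 2.0000, 2.0000, 1.0000
Σ(z_t−z̄)(z_{t+3}−z̄) = (-4.0000) + (-6.0000) + (0.0000) = -10.0000
Denominator Σ(z_t−z̄)² = 22.0000
r_3 = -10.0000 / 22.0000 = -0.455

-0.455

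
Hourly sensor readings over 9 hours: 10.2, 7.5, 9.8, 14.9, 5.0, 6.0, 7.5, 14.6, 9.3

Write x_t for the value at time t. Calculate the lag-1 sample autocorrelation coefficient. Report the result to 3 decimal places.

-0.138

Mean x̄ = (10.2 + 7.5 + 9.8 + 14.9 + 5.0 + 6.0 + 7.5 + 14.6 + 9.3)/9 = 9.4222
Numerator Σ_{t=1}^{8}(x_t−x̄)(x_{t+1}−x̄) = -13.2494
Denominator Σ(x_t−x̄)² = 96.2356
r_1 = -13.2494 / 96.2356 = -0.138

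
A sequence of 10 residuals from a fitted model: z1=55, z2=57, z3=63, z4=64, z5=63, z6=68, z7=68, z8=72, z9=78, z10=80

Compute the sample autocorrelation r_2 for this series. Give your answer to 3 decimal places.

Mean z̄ = (55 + 57 + 63 + 64 + 63 + 68 + 68 + 72 + 78 + 80)/10 = 66.8000
Numerator Σ_{t=1}^{8}(z_t−z̄)(z_{t+2}−z̄) = 167.1200
Denominator Σ(z_t−z̄)² = 601.6000
r_2 = 167.1200 / 601.6000 = 0.278

0.278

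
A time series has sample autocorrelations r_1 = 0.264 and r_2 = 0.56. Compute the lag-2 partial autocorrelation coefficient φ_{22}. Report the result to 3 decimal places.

0.527

φ_{22} = (r_2 − r_1²) / (1 − r_1²)
r_1² = (0.264)² = 0.069696
Numerator = 0.56 − 0.0697 = 0.4903; denominator = 1 − 0.0697 = 0.9303
φ_{22} = 0.4903 / 0.9303 = 0.527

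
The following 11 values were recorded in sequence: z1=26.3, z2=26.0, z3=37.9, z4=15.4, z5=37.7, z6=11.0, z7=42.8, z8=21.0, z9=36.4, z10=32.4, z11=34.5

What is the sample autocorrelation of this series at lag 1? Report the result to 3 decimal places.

Mean z̄ = (26.3 + 26.0 + 37.9 + 15.4 + 37.7 + 11.0 + 42.8 + 21.0 + 36.4 + 32.4 + 34.5)/11 = 29.2182
Numerator Σ_{t=1}^{10}(z_t−z̄)(z_{t+1}−z̄) = -788.6603
Denominator Σ(z_t−z̄)² = 1030.6364
r_1 = -788.6603 / 1030.6364 = -0.765

-0.765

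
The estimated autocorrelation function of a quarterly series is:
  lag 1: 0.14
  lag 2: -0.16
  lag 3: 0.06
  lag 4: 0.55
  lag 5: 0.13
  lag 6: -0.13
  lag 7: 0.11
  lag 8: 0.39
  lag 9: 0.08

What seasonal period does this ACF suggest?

The largest autocorrelation is r_4 = 0.55, with a weaker echo at lag 8 (0.39); the remaining lags stay at or below 0.14.
The dominant spike at lag 4 indicates a seasonal period of 4.

4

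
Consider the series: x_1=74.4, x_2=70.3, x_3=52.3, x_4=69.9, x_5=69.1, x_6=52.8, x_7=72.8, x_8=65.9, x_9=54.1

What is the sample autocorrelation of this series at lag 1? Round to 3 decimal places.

-0.322

Mean x̄ = (74.4 + 70.3 + 52.3 + 69.9 + 69.1 + 52.8 + 72.8 + 65.9 + 54.1)/9 = 64.6222
Numerator Σ_{t=1}^{8}(x_t−x̄)(x_{t+1}−x̄) = -208.4605
Denominator Σ(x_t−x̄)² = 646.5756
r_1 = -208.4605 / 646.5756 = -0.322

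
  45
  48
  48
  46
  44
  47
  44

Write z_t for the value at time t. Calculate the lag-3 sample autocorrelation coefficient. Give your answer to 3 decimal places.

Mean z̄ = (45 + 48 + 48 + 46 + 44 + 47 + 44)/7 = 46.0000
Deviations from mean: -1.0000, 2.0000, 2.0000, 0.0000, -2.0000, 1.0000, -2.0000
Numerator Σ_{t=1}^{4}(z_t−z̄)(z_{t+3}−z̄) = -2.0000
Denominator Σ(z_t−z̄)² = 18.0000
r_3 = -2.0000 / 18.0000 = -0.111

-0.111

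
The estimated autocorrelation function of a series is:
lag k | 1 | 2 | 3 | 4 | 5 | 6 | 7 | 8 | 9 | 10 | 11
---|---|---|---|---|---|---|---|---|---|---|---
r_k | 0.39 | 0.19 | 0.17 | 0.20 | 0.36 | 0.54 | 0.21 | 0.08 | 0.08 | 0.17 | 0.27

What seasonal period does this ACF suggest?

The largest autocorrelation is r_6 = 0.54; the remaining lags stay at or below 0.39. The elevated value at lag 1 (0.39), dropping to 0.19 at lag 2, reflects decaying short-term dependence rather than seasonality.
The dominant spike at lag 6 indicates a seasonal period of 6.

6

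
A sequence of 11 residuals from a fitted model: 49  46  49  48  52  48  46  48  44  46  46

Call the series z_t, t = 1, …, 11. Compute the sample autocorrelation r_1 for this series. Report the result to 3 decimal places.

Mean z̄ = (49 + 46 + 49 + 48 + 52 + 48 + 46 + 48 + 44 + 46 + 46)/11 = 47.4545
Numerator Σ_{t=1}^{10}(z_t−z̄)(z_{t+1}−z̄) = 4.9752
Denominator Σ(z_t−z̄)² = 46.7273
r_1 = 4.9752 / 46.7273 = 0.106

0.106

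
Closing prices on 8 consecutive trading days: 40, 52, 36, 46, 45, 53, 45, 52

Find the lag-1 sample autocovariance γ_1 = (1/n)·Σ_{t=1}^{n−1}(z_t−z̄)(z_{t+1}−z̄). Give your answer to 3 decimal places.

Mean z̄ = (40 + 52 + 36 + 46 + 45 + 53 + 45 + 52)/8 = 46.1250
Deviations: -6.1250, 5.8750, -10.1250, -0.1250, -1.1250, 6.8750, -1.1250, 5.8750
Σ_{t=1}^{7}(z_t−z̄)(z_{t+1}−z̄) = -116.1406
γ_1 = -116.1406 / 8 = -14.518

-14.518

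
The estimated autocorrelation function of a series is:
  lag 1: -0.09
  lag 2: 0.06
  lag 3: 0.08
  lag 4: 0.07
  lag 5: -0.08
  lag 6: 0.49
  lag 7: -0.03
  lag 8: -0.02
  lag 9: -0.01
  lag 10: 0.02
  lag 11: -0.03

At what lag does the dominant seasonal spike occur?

6

The largest autocorrelation is r_6 = 0.49; the remaining lags stay at or below 0.08.
The dominant spike at lag 6 indicates a seasonal period of 6.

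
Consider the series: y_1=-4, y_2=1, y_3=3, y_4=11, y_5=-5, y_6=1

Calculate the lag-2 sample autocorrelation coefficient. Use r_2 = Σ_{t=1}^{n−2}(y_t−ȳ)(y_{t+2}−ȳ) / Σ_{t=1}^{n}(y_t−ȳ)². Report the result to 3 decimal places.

Mean ȳ = (-4 + 1 + 3 + 11 − 5 + 1)/6 = 1.1667
Deviations from mean: -5.1667, -0.1667, 1.8333, 9.8333, -6.1667, -0.1667
Σ(y_t−ȳ)(y_{t+2}−ȳ) = (-9.4722) + (-1.6389) + (-11.3056) + (-1.6389) = -24.0556
Denominator Σ(y_t−ȳ)² = 164.8333
r_2 = -24.0556 / 164.8333 = -0.146

-0.146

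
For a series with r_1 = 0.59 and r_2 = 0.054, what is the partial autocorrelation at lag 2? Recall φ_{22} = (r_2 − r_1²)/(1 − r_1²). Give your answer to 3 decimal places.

φ_{22} = (r_2 − r_1²) / (1 − r_1²)
r_1² = (0.59)² = 0.3481
Numerator = 0.054 − 0.3481 = -0.2941; denominator = 1 − 0.3481 = 0.6519
φ_{22} = -0.2941 / 0.6519 = -0.451

-0.451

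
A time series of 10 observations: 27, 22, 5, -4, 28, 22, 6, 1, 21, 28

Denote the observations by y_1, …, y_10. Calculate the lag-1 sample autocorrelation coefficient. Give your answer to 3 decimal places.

0.086

Mean ȳ = (27 + 22 + 5 − 4 + 28 + 22 + 6 + 1 + 21 + 28)/10 = 15.6000
Numerator Σ_{t=1}^{9}(y_t−ȳ)(y_{t+1}−ȳ) = 116.0400
Denominator Σ(y_t−ȳ)² = 1350.4000
r_1 = 116.0400 / 1350.4000 = 0.086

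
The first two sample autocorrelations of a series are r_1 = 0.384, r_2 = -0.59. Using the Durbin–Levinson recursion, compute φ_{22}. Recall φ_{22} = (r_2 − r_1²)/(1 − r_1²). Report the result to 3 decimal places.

-0.865

φ_{22} = (r_2 − r_1²) / (1 − r_1²)
r_1² = (0.384)² = 0.147456
Numerator = -0.59 − 0.1475 = -0.7375; denominator = 1 − 0.1475 = 0.8525
φ_{22} = -0.7375 / 0.8525 = -0.865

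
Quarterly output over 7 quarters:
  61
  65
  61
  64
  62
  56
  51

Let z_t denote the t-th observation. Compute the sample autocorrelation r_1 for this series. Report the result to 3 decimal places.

0.347

Mean z̄ = (61 + 65 + 61 + 64 + 62 + 56 + 51)/7 = 60.0000
Deviations from mean: 1.0000, 5.0000, 1.0000, 4.0000, 2.0000, -4.0000, -9.0000
Numerator Σ_{t=1}^{6}(z_t−z̄)(z_{t+1}−z̄) = 50.0000
Denominator Σ(z_t−z̄)² = 144.0000
r_1 = 50.0000 / 144.0000 = 0.347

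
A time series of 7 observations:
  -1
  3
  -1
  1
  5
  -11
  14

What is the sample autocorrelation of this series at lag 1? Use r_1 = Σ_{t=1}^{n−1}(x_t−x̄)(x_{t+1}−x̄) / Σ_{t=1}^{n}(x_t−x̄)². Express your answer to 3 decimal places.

Mean x̄ = (-1 + 3 − 1 + 1 + 5 − 11 + 14)/7 = 1.4286
Deviations from mean: -2.4286, 1.5714, -2.4286, -0.4286, 3.5714, -12.4286, 12.5714
Σ(x_t−x̄)(x_{t+1}−x̄) = (-3.8163) + (-3.8163) + (1.0408) + (-1.5306) + (-44.3878) + (-156.2449) = -208.7551
Denominator Σ(x_t−x̄)² = 339.7143
r_1 = -208.7551 / 339.7143 = -0.615

-0.615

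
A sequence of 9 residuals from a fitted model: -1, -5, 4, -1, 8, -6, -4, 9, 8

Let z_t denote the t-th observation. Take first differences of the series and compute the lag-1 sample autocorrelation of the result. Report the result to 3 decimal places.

First differences Δz: -4, 9, -5, 9, -14, 2, 13, -1
Mean of differences = 1.1250
Numerator Σ(Δz_t−Δz̄)(Δz_{t+1}−Δz̄) = -284.0156
Denominator Σ(Δz_t−Δz̄)² = 562.8750
r_1(Δz) = -284.0156 / 562.8750 = -0.505

-0.505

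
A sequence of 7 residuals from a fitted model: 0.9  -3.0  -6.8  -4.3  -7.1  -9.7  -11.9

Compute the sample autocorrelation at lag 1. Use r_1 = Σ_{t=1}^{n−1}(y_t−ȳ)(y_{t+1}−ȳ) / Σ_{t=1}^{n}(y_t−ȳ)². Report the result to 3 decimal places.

Mean ȳ = (0.9 − 3.0 − 6.8 − 4.3 − 7.1 − 9.7 − 11.9)/7 = -5.9857
Numerator Σ_{t=1}^{6}(y_t−ȳ)(y_{t+1}−ȳ) = 40.9827
Denominator Σ(y_t−ȳ)² = 109.8486
r_1 = 40.9827 / 109.8486 = 0.373

0.373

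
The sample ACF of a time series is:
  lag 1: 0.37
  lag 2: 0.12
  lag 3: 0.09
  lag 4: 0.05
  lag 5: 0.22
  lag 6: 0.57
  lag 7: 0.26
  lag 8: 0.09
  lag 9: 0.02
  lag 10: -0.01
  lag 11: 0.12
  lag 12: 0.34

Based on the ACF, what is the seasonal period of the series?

6

The largest autocorrelation is r_6 = 0.57; the remaining lags stay at or below 0.37. The elevated value at lag 1 (0.37), dropping to 0.12 at lag 2, reflects decaying short-term dependence rather than seasonality.
The dominant spike at lag 6 indicates a seasonal period of 6.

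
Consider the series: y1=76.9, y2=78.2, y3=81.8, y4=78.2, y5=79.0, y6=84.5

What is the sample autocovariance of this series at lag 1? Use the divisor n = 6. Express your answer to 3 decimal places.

-0.718

Mean ȳ = (76.9 + 78.2 + 81.8 + 78.2 + 79.0 + 84.5)/6 = 79.7667
Deviations: -2.8667, -1.5667, 2.0333, -1.5667, -0.7667, 4.7333
Σ_{t=1}^{5}(y_t−ȳ)(y_{t+1}−ȳ) = -4.3078
γ_1 = -4.3078 / 6 = -0.718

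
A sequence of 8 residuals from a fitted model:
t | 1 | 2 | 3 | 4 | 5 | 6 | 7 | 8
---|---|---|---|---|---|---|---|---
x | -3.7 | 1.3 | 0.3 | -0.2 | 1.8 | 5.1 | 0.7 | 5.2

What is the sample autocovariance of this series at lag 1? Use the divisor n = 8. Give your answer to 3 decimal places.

-0.248

Mean x̄ = (-3.7 + 1.3 + 0.3 − 0.2 + 1.8 + 5.1 + 0.7 + 5.2)/8 = 1.3125
Σ_{t=1}^{7}(x_t−x̄)(x_{t+1}−x̄) = -1.9852
γ_1 = -1.9852 / 8 = -0.248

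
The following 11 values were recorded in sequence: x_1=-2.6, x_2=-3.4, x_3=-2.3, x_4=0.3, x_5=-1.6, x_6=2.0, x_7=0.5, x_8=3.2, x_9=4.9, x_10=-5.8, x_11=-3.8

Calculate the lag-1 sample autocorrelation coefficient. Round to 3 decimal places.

Mean x̄ = (-2.6 − 3.4 − 2.3 + 0.3 − 1.6 + 2.0 + 0.5 + 3.2 + 4.9 − 5.8 − 3.8)/11 = -0.7818
Numerator Σ_{t=1}^{10}(x_t−x̄)(x_{t+1}−x̄) = 21.8588
Denominator Σ(x_t−x̄)² = 106.1164
r_1 = 21.8588 / 106.1164 = 0.206

0.206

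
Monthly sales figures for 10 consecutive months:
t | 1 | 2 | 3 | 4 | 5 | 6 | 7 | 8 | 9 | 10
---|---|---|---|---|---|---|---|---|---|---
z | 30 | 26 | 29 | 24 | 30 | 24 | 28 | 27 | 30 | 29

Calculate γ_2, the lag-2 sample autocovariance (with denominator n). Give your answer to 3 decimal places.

2.902

Mean z̄ = (30 + 26 + 29 + 24 + 30 + 24 + 28 + 27 + 30 + 29)/10 = 27.7000
Σ_{t=1}^{8}(z_t−z̄)(z_{t+2}−z̄) = 29.0200
γ_2 = 29.0200 / 10 = 2.902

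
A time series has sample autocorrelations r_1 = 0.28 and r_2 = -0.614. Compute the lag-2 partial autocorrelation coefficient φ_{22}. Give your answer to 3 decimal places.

-0.751

φ_{22} = (r_2 − r_1²) / (1 − r_1²)
r_1² = (0.28)² = 0.0784
Numerator = -0.614 − 0.0784 = -0.6924; denominator = 1 − 0.0784 = 0.9216
φ_{22} = -0.6924 / 0.9216 = -0.751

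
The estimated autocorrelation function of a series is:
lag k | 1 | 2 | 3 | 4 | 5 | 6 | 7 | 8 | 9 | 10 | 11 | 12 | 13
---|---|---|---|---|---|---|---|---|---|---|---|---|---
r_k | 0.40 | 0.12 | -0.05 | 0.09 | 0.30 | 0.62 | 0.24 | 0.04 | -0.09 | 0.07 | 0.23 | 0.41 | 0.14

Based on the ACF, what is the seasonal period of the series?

The largest autocorrelation is r_6 = 0.62, with a weaker echo at lag 12 (0.41); the remaining lags stay at or below 0.40. The elevated value at lag 1 (0.40), dropping to 0.12 at lag 2, reflects decaying short-term dependence rather than seasonality.
The dominant spike at lag 6 indicates a seasonal period of 6.

6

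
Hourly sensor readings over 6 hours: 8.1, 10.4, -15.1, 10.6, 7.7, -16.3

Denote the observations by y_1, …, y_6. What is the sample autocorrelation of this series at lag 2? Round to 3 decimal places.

-0.358

Mean ȳ = (8.1 + 10.4 − 15.1 + 10.6 + 7.7 − 16.3)/6 = 0.9000
Numerator Σ_{t=1}^{4}(y_t−ȳ)(y_{t+2}−ȳ) = -298.6900
Denominator Σ(y_t−ȳ)² = 834.2600
r_2 = -298.6900 / 834.2600 = -0.358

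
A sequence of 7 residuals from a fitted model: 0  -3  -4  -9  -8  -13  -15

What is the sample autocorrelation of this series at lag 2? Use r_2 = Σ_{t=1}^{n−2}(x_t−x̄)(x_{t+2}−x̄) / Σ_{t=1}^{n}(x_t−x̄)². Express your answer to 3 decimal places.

0.167

Mean x̄ = (0 − 3 − 4 − 9 − 8 − 13 − 15)/7 = -7.4286
Deviations from mean: 7.4286, 4.4286, 3.4286, -1.5714, -0.5714, -5.5714, -7.5714
Σ(x_t−x̄)(x_{t+2}−x̄) = (25.4694) + (-6.9592) + (-1.9592) + (8.7551) + (4.3265) = 29.6327
Denominator Σ(x_t−x̄)² = 177.7143
r_2 = 29.6327 / 177.7143 = 0.167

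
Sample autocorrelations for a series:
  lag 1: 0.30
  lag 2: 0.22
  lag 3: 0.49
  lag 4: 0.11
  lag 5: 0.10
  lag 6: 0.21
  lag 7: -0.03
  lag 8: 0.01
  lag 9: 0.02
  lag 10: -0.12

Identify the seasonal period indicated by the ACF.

The largest autocorrelation is r_3 = 0.49; the remaining lags stay at or below 0.30. The elevated value at lag 1 (0.30), dropping to 0.22 at lag 2, reflects decaying short-term dependence rather than seasonality.
The dominant spike at lag 3 indicates a seasonal period of 3.

3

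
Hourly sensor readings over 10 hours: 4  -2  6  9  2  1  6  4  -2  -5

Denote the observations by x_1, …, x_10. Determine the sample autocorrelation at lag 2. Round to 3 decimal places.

Mean x̄ = (4 − 2 + 6 + 9 + 2 + 1 + 6 + 4 − 2 − 5)/10 = 2.3000
Numerator Σ_{t=1}^{8}(x_t−x̄)(x_{t+2}−x̄) = -63.9800
Denominator Σ(x_t−x̄)² = 170.1000
r_2 = -63.9800 / 170.1000 = -0.376

-0.376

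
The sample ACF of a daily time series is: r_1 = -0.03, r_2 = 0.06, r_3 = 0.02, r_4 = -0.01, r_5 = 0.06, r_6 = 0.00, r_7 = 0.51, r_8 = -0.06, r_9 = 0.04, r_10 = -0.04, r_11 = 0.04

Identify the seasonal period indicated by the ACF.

The largest autocorrelation is r_7 = 0.51; the remaining lags stay at or below 0.06.
The dominant spike at lag 7 indicates a seasonal period of 7.

7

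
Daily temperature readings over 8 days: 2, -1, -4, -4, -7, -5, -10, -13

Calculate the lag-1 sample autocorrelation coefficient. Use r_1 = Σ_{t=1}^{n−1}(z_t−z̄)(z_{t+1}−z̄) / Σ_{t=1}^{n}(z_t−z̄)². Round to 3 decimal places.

Mean z̄ = (2 − 1 − 4 − 4 − 7 − 5 − 10 − 13)/8 = -5.2500
Σ(z_t−z̄)(z_{t+1}−z̄) = (30.8125) + (5.3125) + (1.5625) + (-2.1875) + (-0.4375) + (-1.1875) + (36.8125) = 70.6875
Denominator Σ(z_t−z̄)² = 159.5000
r_1 = 70.6875 / 159.5000 = 0.443

0.443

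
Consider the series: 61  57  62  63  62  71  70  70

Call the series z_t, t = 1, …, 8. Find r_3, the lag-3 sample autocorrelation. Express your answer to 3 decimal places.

Mean z̄ = (61 + 57 + 62 + 63 + 62 + 71 + 70 + 70)/8 = 64.5000
Deviations from mean: -3.5000, -7.5000, -2.5000, -1.5000, -2.5000, 6.5000, 5.5000, 5.5000
Numerator Σ_{t=1}^{5}(z_t−z̄)(z_{t+3}−z̄) = -14.2500
Denominator Σ(z_t−z̄)² = 186.0000
r_3 = -14.2500 / 186.0000 = -0.077

-0.077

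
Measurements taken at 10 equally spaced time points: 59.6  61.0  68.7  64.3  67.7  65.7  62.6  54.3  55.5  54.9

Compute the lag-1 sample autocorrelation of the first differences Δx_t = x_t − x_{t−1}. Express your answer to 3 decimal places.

-0.154

First differences Δx: 1.4, 7.7, -4.4, 3.4, -2.0, -3.1, -8.3, 1.2, -0.6
Mean of differences = -0.5222
Numerator Σ(Δx_t−Δx̄)(Δx_{t+1}−Δx̄) = -26.7549
Denominator Σ(Δx_t−Δx̄)² = 174.0156
r_1(Δx) = -26.7549 / 174.0156 = -0.154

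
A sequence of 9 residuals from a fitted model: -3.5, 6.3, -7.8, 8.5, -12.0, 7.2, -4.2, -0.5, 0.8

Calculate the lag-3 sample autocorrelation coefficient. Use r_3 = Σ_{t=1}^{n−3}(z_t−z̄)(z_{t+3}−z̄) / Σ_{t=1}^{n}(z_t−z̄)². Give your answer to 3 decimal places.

-0.465

Mean z̄ = (-3.5 + 6.3 − 7.8 + 8.5 − 12.0 + 7.2 − 4.2 − 0.5 + 0.8)/9 = -0.5778
Σ(z_t−z̄)(z_{t+3}−z̄) = (-26.5273) + (-78.5595) + (-56.1728) + (-32.8817) + (-0.8884) + (10.7160) = -184.3137
Denominator Σ(z_t−z̄)² = 396.3956
r_3 = -184.3137 / 396.3956 = -0.465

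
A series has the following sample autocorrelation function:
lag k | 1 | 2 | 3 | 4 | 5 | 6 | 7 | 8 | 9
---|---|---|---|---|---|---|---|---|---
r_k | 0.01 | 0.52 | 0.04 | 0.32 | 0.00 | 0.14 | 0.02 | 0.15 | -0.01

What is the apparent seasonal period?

2

The largest autocorrelation is r_2 = 0.52, with weaker echoes at lags 4 (0.32) and 8 (0.15); the remaining lags stay at or below 0.14.
The dominant spike at lag 2 indicates a seasonal period of 2.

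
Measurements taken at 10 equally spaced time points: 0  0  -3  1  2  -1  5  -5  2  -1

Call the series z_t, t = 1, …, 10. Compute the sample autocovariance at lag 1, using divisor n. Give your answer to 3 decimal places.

Mean z̄ = (0 + 0 − 3 + 1 + 2 − 1 + 5 − 5 + 2 − 1)/10 = 0.0000
Σ_{t=1}^{9}(z_t−z̄)(z_{t+1}−z̄) = -45.0000
γ_1 = -45.0000 / 10 = -4.500

-4.500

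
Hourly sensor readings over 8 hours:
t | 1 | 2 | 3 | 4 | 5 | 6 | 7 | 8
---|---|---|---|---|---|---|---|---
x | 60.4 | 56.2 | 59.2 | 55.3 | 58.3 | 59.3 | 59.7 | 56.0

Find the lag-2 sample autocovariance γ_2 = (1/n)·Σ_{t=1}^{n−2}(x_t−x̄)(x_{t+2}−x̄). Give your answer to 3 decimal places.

Mean x̄ = (60.4 + 56.2 + 59.2 + 55.3 + 58.3 + 59.3 + 59.7 + 56.0)/8 = 58.0500
Deviations: 2.3500, -1.8500, 1.1500, -2.7500, 0.2500, 1.2500, 1.6500, -2.0500
Σ_{t=1}^{6}(x_t−x̄)(x_{t+2}−x̄) = 2.4900
γ_2 = 2.4900 / 8 = 0.311

0.311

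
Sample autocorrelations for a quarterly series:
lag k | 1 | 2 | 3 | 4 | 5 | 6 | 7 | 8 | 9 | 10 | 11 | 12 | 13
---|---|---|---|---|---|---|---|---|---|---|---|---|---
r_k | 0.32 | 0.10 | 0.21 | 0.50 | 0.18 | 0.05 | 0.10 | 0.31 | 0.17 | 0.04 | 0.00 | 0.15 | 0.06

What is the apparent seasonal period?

4

The largest autocorrelation is r_4 = 0.50; the remaining lags stay at or below 0.32. The elevated value at lag 1 (0.32), dropping to 0.10 at lag 2, reflects decaying short-term dependence rather than seasonality.
The dominant spike at lag 4 indicates a seasonal period of 4.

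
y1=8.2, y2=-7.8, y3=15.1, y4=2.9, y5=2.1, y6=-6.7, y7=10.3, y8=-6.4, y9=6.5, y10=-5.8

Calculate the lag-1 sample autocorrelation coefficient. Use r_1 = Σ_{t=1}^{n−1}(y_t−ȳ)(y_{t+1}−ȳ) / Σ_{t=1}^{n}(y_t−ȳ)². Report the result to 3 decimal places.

Mean ȳ = (8.2 − 7.8 + 15.1 + 2.9 + 2.1 − 6.7 + 10.3 − 6.4 + 6.5 − 5.8)/10 = 1.8400
Numerator Σ_{t=1}^{9}(y_t−ȳ)(y_{t+1}−ȳ) = -392.9856
Denominator Σ(y_t−ȳ)² = 602.8840
r_1 = -392.9856 / 602.8840 = -0.652

-0.652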